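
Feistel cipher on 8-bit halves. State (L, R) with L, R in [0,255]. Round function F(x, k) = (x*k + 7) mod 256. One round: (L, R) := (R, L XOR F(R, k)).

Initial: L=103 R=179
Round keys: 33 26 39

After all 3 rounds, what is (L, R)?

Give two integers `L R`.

Answer: 10 240

Derivation:
Round 1 (k=33): L=179 R=125
Round 2 (k=26): L=125 R=10
Round 3 (k=39): L=10 R=240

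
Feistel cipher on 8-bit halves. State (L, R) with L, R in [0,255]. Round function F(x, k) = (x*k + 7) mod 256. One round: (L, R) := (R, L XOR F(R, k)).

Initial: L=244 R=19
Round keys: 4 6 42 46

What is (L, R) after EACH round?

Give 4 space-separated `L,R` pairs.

Answer: 19,167 167,226 226,188 188,45

Derivation:
Round 1 (k=4): L=19 R=167
Round 2 (k=6): L=167 R=226
Round 3 (k=42): L=226 R=188
Round 4 (k=46): L=188 R=45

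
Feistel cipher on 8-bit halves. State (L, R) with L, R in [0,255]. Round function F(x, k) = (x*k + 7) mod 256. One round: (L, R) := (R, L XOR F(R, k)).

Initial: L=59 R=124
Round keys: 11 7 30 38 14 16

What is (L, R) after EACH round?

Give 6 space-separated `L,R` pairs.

Round 1 (k=11): L=124 R=96
Round 2 (k=7): L=96 R=219
Round 3 (k=30): L=219 R=209
Round 4 (k=38): L=209 R=214
Round 5 (k=14): L=214 R=106
Round 6 (k=16): L=106 R=113

Answer: 124,96 96,219 219,209 209,214 214,106 106,113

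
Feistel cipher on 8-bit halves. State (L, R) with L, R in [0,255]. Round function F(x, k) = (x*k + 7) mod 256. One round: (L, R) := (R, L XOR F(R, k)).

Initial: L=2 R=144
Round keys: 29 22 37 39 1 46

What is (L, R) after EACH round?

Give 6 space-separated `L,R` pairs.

Answer: 144,85 85,197 197,213 213,191 191,19 19,206

Derivation:
Round 1 (k=29): L=144 R=85
Round 2 (k=22): L=85 R=197
Round 3 (k=37): L=197 R=213
Round 4 (k=39): L=213 R=191
Round 5 (k=1): L=191 R=19
Round 6 (k=46): L=19 R=206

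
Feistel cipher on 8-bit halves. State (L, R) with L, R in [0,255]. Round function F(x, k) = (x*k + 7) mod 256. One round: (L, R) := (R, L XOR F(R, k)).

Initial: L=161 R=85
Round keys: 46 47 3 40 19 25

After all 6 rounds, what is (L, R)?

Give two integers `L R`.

Answer: 71 119

Derivation:
Round 1 (k=46): L=85 R=236
Round 2 (k=47): L=236 R=14
Round 3 (k=3): L=14 R=221
Round 4 (k=40): L=221 R=129
Round 5 (k=19): L=129 R=71
Round 6 (k=25): L=71 R=119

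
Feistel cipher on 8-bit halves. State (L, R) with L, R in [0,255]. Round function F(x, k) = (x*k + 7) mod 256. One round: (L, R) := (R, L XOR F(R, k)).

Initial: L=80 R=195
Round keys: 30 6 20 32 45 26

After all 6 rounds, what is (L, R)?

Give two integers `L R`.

Round 1 (k=30): L=195 R=177
Round 2 (k=6): L=177 R=238
Round 3 (k=20): L=238 R=46
Round 4 (k=32): L=46 R=41
Round 5 (k=45): L=41 R=18
Round 6 (k=26): L=18 R=242

Answer: 18 242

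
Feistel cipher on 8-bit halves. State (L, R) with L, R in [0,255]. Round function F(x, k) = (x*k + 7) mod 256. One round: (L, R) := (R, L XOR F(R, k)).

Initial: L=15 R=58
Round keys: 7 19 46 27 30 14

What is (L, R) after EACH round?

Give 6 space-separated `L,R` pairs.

Round 1 (k=7): L=58 R=146
Round 2 (k=19): L=146 R=231
Round 3 (k=46): L=231 R=27
Round 4 (k=27): L=27 R=7
Round 5 (k=30): L=7 R=194
Round 6 (k=14): L=194 R=164

Answer: 58,146 146,231 231,27 27,7 7,194 194,164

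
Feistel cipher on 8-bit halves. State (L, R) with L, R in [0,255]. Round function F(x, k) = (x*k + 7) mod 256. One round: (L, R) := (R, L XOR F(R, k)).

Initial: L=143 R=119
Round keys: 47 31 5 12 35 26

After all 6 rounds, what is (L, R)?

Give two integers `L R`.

Round 1 (k=47): L=119 R=111
Round 2 (k=31): L=111 R=15
Round 3 (k=5): L=15 R=61
Round 4 (k=12): L=61 R=236
Round 5 (k=35): L=236 R=118
Round 6 (k=26): L=118 R=239

Answer: 118 239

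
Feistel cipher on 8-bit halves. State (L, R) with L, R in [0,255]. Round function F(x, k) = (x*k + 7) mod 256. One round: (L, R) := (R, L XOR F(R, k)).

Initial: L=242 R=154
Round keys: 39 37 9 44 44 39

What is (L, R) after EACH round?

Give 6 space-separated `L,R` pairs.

Round 1 (k=39): L=154 R=143
Round 2 (k=37): L=143 R=40
Round 3 (k=9): L=40 R=224
Round 4 (k=44): L=224 R=175
Round 5 (k=44): L=175 R=251
Round 6 (k=39): L=251 R=235

Answer: 154,143 143,40 40,224 224,175 175,251 251,235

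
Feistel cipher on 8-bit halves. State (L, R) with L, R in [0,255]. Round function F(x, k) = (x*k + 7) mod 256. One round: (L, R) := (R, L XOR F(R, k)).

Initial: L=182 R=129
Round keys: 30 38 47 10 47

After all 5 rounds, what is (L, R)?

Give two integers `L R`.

Answer: 7 236

Derivation:
Round 1 (k=30): L=129 R=147
Round 2 (k=38): L=147 R=88
Round 3 (k=47): L=88 R=188
Round 4 (k=10): L=188 R=7
Round 5 (k=47): L=7 R=236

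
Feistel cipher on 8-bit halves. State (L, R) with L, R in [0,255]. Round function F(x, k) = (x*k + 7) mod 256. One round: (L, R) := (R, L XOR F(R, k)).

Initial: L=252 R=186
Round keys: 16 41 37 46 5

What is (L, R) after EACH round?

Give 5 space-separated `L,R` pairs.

Answer: 186,91 91,32 32,252 252,111 111,206

Derivation:
Round 1 (k=16): L=186 R=91
Round 2 (k=41): L=91 R=32
Round 3 (k=37): L=32 R=252
Round 4 (k=46): L=252 R=111
Round 5 (k=5): L=111 R=206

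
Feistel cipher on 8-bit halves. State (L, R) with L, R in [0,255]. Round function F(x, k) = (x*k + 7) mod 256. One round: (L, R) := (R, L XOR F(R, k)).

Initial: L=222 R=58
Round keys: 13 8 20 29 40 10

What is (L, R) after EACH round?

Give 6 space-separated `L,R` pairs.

Round 1 (k=13): L=58 R=39
Round 2 (k=8): L=39 R=5
Round 3 (k=20): L=5 R=76
Round 4 (k=29): L=76 R=166
Round 5 (k=40): L=166 R=187
Round 6 (k=10): L=187 R=243

Answer: 58,39 39,5 5,76 76,166 166,187 187,243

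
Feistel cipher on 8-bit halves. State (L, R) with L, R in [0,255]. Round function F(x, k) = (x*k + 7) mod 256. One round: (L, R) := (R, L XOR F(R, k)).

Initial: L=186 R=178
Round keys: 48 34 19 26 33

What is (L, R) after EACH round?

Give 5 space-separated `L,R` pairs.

Round 1 (k=48): L=178 R=221
Round 2 (k=34): L=221 R=211
Round 3 (k=19): L=211 R=109
Round 4 (k=26): L=109 R=202
Round 5 (k=33): L=202 R=124

Answer: 178,221 221,211 211,109 109,202 202,124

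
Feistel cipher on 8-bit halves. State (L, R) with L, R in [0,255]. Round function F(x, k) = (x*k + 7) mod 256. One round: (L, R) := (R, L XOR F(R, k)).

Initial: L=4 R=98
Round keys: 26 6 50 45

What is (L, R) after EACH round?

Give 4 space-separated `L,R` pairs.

Answer: 98,255 255,99 99,162 162,226

Derivation:
Round 1 (k=26): L=98 R=255
Round 2 (k=6): L=255 R=99
Round 3 (k=50): L=99 R=162
Round 4 (k=45): L=162 R=226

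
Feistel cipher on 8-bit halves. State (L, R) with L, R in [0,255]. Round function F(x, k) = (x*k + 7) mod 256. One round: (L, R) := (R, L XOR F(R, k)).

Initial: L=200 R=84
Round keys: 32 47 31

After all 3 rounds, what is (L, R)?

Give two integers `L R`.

Round 1 (k=32): L=84 R=79
Round 2 (k=47): L=79 R=220
Round 3 (k=31): L=220 R=228

Answer: 220 228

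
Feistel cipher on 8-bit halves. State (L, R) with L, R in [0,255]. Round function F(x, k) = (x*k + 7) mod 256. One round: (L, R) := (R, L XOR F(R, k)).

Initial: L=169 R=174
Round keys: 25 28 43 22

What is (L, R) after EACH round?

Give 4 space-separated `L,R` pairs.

Round 1 (k=25): L=174 R=172
Round 2 (k=28): L=172 R=121
Round 3 (k=43): L=121 R=246
Round 4 (k=22): L=246 R=82

Answer: 174,172 172,121 121,246 246,82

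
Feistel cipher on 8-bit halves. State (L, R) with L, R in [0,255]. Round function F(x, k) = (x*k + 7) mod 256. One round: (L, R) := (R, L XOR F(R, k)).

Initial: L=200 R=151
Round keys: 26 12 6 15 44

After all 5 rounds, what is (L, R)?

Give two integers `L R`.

Round 1 (k=26): L=151 R=149
Round 2 (k=12): L=149 R=148
Round 3 (k=6): L=148 R=234
Round 4 (k=15): L=234 R=41
Round 5 (k=44): L=41 R=249

Answer: 41 249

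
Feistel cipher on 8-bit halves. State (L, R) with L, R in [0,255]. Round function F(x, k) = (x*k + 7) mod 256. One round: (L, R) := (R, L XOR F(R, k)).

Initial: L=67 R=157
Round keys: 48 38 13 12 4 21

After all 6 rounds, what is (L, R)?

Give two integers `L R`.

Round 1 (k=48): L=157 R=52
Round 2 (k=38): L=52 R=34
Round 3 (k=13): L=34 R=245
Round 4 (k=12): L=245 R=161
Round 5 (k=4): L=161 R=126
Round 6 (k=21): L=126 R=252

Answer: 126 252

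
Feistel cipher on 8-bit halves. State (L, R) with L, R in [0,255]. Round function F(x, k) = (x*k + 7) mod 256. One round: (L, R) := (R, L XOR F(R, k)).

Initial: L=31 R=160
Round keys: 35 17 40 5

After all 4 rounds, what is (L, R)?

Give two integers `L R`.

Round 1 (k=35): L=160 R=248
Round 2 (k=17): L=248 R=223
Round 3 (k=40): L=223 R=39
Round 4 (k=5): L=39 R=21

Answer: 39 21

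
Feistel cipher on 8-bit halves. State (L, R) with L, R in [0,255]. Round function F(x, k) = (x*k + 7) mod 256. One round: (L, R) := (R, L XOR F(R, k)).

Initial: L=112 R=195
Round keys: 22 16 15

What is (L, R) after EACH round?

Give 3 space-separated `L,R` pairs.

Answer: 195,185 185,84 84,74

Derivation:
Round 1 (k=22): L=195 R=185
Round 2 (k=16): L=185 R=84
Round 3 (k=15): L=84 R=74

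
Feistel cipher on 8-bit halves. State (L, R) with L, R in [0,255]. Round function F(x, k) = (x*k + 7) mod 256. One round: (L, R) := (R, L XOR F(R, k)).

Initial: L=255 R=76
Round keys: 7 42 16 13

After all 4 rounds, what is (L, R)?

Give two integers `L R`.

Round 1 (k=7): L=76 R=228
Round 2 (k=42): L=228 R=35
Round 3 (k=16): L=35 R=211
Round 4 (k=13): L=211 R=157

Answer: 211 157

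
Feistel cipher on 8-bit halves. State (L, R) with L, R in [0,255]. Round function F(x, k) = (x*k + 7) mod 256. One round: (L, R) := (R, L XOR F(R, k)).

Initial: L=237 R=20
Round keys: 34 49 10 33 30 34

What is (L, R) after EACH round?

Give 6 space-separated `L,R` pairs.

Round 1 (k=34): L=20 R=66
Round 2 (k=49): L=66 R=189
Round 3 (k=10): L=189 R=43
Round 4 (k=33): L=43 R=47
Round 5 (k=30): L=47 R=162
Round 6 (k=34): L=162 R=164

Answer: 20,66 66,189 189,43 43,47 47,162 162,164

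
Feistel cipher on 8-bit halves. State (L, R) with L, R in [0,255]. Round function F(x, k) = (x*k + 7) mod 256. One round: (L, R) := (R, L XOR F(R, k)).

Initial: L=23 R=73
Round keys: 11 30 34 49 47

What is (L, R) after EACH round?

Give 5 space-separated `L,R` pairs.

Answer: 73,61 61,100 100,114 114,189 189,200

Derivation:
Round 1 (k=11): L=73 R=61
Round 2 (k=30): L=61 R=100
Round 3 (k=34): L=100 R=114
Round 4 (k=49): L=114 R=189
Round 5 (k=47): L=189 R=200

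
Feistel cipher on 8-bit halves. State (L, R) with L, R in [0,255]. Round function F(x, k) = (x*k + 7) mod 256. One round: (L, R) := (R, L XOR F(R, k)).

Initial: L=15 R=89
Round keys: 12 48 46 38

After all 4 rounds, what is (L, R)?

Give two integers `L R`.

Answer: 87 239

Derivation:
Round 1 (k=12): L=89 R=60
Round 2 (k=48): L=60 R=30
Round 3 (k=46): L=30 R=87
Round 4 (k=38): L=87 R=239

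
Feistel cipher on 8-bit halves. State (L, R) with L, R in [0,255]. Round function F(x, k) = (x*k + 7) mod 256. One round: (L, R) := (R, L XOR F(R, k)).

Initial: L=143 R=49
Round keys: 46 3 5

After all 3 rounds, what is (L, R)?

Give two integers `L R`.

Round 1 (k=46): L=49 R=90
Round 2 (k=3): L=90 R=36
Round 3 (k=5): L=36 R=225

Answer: 36 225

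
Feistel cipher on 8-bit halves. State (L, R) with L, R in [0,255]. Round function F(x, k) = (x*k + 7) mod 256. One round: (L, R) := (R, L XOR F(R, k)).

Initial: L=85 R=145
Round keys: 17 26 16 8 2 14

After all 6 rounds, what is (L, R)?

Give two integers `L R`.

Round 1 (k=17): L=145 R=253
Round 2 (k=26): L=253 R=40
Round 3 (k=16): L=40 R=122
Round 4 (k=8): L=122 R=255
Round 5 (k=2): L=255 R=127
Round 6 (k=14): L=127 R=6

Answer: 127 6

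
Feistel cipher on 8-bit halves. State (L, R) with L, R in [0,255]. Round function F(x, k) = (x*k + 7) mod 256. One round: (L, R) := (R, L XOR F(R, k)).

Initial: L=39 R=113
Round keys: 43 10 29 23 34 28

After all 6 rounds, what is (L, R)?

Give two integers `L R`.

Answer: 59 94

Derivation:
Round 1 (k=43): L=113 R=37
Round 2 (k=10): L=37 R=8
Round 3 (k=29): L=8 R=202
Round 4 (k=23): L=202 R=37
Round 5 (k=34): L=37 R=59
Round 6 (k=28): L=59 R=94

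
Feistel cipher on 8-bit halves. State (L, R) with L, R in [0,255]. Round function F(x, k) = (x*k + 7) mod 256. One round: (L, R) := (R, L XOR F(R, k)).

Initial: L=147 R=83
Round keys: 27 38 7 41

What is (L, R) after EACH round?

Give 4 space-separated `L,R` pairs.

Answer: 83,91 91,218 218,166 166,71

Derivation:
Round 1 (k=27): L=83 R=91
Round 2 (k=38): L=91 R=218
Round 3 (k=7): L=218 R=166
Round 4 (k=41): L=166 R=71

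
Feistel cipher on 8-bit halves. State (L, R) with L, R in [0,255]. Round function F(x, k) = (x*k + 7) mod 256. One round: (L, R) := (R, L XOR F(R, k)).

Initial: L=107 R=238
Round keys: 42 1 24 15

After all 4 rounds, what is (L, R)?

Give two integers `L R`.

Answer: 231 1

Derivation:
Round 1 (k=42): L=238 R=120
Round 2 (k=1): L=120 R=145
Round 3 (k=24): L=145 R=231
Round 4 (k=15): L=231 R=1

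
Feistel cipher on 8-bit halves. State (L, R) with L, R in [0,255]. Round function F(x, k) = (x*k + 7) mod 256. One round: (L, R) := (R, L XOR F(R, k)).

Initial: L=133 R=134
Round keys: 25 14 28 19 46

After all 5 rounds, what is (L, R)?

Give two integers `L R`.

Answer: 249 190

Derivation:
Round 1 (k=25): L=134 R=152
Round 2 (k=14): L=152 R=209
Round 3 (k=28): L=209 R=123
Round 4 (k=19): L=123 R=249
Round 5 (k=46): L=249 R=190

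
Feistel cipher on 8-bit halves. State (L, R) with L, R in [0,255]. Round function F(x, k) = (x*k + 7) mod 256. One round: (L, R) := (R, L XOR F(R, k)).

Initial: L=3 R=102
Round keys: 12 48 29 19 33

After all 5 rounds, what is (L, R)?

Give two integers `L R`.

Answer: 190 141

Derivation:
Round 1 (k=12): L=102 R=204
Round 2 (k=48): L=204 R=33
Round 3 (k=29): L=33 R=8
Round 4 (k=19): L=8 R=190
Round 5 (k=33): L=190 R=141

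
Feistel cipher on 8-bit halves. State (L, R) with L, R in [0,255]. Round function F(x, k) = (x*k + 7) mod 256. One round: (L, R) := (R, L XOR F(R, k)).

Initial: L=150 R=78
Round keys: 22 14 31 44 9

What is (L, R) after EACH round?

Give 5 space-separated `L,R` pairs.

Round 1 (k=22): L=78 R=45
Round 2 (k=14): L=45 R=51
Round 3 (k=31): L=51 R=25
Round 4 (k=44): L=25 R=96
Round 5 (k=9): L=96 R=126

Answer: 78,45 45,51 51,25 25,96 96,126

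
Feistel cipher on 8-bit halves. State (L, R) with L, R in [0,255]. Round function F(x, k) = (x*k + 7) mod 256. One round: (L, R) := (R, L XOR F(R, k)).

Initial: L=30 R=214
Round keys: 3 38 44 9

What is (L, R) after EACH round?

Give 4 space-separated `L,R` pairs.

Round 1 (k=3): L=214 R=151
Round 2 (k=38): L=151 R=167
Round 3 (k=44): L=167 R=44
Round 4 (k=9): L=44 R=52

Answer: 214,151 151,167 167,44 44,52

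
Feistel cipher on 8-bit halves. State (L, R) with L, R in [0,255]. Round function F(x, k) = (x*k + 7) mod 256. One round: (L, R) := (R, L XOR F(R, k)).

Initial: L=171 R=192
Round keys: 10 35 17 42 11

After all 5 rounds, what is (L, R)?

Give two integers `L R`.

Answer: 88 97

Derivation:
Round 1 (k=10): L=192 R=44
Round 2 (k=35): L=44 R=203
Round 3 (k=17): L=203 R=174
Round 4 (k=42): L=174 R=88
Round 5 (k=11): L=88 R=97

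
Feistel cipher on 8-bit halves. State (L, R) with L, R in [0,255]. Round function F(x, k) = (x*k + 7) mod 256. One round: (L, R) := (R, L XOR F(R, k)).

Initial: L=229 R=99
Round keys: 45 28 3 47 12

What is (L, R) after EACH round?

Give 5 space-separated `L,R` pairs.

Round 1 (k=45): L=99 R=139
Round 2 (k=28): L=139 R=88
Round 3 (k=3): L=88 R=132
Round 4 (k=47): L=132 R=27
Round 5 (k=12): L=27 R=207

Answer: 99,139 139,88 88,132 132,27 27,207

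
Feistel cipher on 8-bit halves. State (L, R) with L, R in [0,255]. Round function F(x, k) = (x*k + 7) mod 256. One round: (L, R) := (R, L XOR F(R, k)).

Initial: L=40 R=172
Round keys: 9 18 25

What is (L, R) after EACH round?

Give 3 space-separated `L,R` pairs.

Answer: 172,59 59,129 129,155

Derivation:
Round 1 (k=9): L=172 R=59
Round 2 (k=18): L=59 R=129
Round 3 (k=25): L=129 R=155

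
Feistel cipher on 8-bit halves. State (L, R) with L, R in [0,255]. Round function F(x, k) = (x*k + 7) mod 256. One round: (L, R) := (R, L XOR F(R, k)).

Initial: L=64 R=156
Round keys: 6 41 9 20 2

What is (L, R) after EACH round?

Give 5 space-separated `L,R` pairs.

Answer: 156,239 239,210 210,134 134,173 173,231

Derivation:
Round 1 (k=6): L=156 R=239
Round 2 (k=41): L=239 R=210
Round 3 (k=9): L=210 R=134
Round 4 (k=20): L=134 R=173
Round 5 (k=2): L=173 R=231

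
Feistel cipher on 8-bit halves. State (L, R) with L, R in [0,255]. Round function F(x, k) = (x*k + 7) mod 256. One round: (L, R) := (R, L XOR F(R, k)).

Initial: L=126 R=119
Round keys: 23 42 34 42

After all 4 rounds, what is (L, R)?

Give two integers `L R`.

Answer: 169 53

Derivation:
Round 1 (k=23): L=119 R=198
Round 2 (k=42): L=198 R=244
Round 3 (k=34): L=244 R=169
Round 4 (k=42): L=169 R=53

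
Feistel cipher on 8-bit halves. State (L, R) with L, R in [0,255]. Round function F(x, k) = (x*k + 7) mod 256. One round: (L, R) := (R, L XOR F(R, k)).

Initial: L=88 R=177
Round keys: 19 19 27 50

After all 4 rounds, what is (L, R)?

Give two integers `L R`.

Round 1 (k=19): L=177 R=114
Round 2 (k=19): L=114 R=204
Round 3 (k=27): L=204 R=249
Round 4 (k=50): L=249 R=101

Answer: 249 101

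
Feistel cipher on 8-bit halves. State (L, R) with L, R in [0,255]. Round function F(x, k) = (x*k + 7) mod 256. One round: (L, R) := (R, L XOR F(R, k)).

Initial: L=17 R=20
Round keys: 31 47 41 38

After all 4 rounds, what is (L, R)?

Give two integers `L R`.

Round 1 (k=31): L=20 R=98
Round 2 (k=47): L=98 R=17
Round 3 (k=41): L=17 R=162
Round 4 (k=38): L=162 R=2

Answer: 162 2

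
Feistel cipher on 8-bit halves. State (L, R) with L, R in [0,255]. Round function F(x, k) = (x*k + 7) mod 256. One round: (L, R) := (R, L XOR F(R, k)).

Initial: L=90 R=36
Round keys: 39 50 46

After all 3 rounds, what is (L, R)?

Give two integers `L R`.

Round 1 (k=39): L=36 R=217
Round 2 (k=50): L=217 R=77
Round 3 (k=46): L=77 R=4

Answer: 77 4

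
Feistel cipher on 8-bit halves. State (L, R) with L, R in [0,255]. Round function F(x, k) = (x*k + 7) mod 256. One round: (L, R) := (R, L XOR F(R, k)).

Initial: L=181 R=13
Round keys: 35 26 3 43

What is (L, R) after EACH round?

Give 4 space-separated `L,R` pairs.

Round 1 (k=35): L=13 R=123
Round 2 (k=26): L=123 R=136
Round 3 (k=3): L=136 R=228
Round 4 (k=43): L=228 R=219

Answer: 13,123 123,136 136,228 228,219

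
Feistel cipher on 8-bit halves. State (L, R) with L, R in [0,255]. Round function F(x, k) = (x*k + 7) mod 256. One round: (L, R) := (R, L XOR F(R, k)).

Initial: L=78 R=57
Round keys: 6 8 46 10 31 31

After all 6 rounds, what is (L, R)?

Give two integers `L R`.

Answer: 126 56

Derivation:
Round 1 (k=6): L=57 R=19
Round 2 (k=8): L=19 R=166
Round 3 (k=46): L=166 R=200
Round 4 (k=10): L=200 R=113
Round 5 (k=31): L=113 R=126
Round 6 (k=31): L=126 R=56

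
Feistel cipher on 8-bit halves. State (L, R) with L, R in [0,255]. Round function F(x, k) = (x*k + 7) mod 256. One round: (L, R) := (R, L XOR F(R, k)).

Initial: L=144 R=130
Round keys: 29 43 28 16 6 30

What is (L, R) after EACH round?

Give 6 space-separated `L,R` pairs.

Round 1 (k=29): L=130 R=81
Round 2 (k=43): L=81 R=32
Round 3 (k=28): L=32 R=214
Round 4 (k=16): L=214 R=71
Round 5 (k=6): L=71 R=103
Round 6 (k=30): L=103 R=94

Answer: 130,81 81,32 32,214 214,71 71,103 103,94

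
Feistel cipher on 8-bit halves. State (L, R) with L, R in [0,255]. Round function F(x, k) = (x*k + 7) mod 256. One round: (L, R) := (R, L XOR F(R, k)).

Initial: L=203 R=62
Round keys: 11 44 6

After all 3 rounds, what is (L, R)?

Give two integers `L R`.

Answer: 193 247

Derivation:
Round 1 (k=11): L=62 R=122
Round 2 (k=44): L=122 R=193
Round 3 (k=6): L=193 R=247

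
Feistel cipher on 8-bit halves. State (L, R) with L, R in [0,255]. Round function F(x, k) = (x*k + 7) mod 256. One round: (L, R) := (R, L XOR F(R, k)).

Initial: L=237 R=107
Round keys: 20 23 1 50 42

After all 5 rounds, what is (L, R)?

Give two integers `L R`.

Answer: 7 10

Derivation:
Round 1 (k=20): L=107 R=142
Round 2 (k=23): L=142 R=162
Round 3 (k=1): L=162 R=39
Round 4 (k=50): L=39 R=7
Round 5 (k=42): L=7 R=10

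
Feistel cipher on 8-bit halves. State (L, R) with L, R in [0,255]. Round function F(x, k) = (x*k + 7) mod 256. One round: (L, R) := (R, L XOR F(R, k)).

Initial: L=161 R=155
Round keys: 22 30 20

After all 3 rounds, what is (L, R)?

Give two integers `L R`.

Round 1 (k=22): L=155 R=248
Round 2 (k=30): L=248 R=140
Round 3 (k=20): L=140 R=15

Answer: 140 15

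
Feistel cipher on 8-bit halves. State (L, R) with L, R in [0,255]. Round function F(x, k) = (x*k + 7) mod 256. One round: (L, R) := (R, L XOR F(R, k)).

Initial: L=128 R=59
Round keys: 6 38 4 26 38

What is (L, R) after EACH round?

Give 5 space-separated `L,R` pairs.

Answer: 59,233 233,166 166,118 118,165 165,243

Derivation:
Round 1 (k=6): L=59 R=233
Round 2 (k=38): L=233 R=166
Round 3 (k=4): L=166 R=118
Round 4 (k=26): L=118 R=165
Round 5 (k=38): L=165 R=243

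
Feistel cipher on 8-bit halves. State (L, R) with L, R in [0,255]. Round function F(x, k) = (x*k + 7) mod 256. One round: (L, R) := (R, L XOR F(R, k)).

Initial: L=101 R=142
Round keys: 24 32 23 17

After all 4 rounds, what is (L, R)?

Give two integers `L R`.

Answer: 36 162

Derivation:
Round 1 (k=24): L=142 R=50
Round 2 (k=32): L=50 R=201
Round 3 (k=23): L=201 R=36
Round 4 (k=17): L=36 R=162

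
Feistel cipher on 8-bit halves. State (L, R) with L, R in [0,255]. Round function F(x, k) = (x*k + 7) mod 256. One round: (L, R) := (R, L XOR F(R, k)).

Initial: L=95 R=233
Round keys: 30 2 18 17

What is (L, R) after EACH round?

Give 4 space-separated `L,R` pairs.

Round 1 (k=30): L=233 R=10
Round 2 (k=2): L=10 R=242
Round 3 (k=18): L=242 R=1
Round 4 (k=17): L=1 R=234

Answer: 233,10 10,242 242,1 1,234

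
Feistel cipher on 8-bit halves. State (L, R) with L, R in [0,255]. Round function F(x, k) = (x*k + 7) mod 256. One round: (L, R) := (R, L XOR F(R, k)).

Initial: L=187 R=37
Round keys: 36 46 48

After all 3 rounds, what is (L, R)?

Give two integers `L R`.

Answer: 34 231

Derivation:
Round 1 (k=36): L=37 R=128
Round 2 (k=46): L=128 R=34
Round 3 (k=48): L=34 R=231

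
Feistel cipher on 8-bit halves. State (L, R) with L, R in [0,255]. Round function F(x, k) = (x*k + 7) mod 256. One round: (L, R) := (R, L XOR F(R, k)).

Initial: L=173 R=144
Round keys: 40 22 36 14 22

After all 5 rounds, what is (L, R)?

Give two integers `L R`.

Answer: 86 114

Derivation:
Round 1 (k=40): L=144 R=42
Round 2 (k=22): L=42 R=51
Round 3 (k=36): L=51 R=25
Round 4 (k=14): L=25 R=86
Round 5 (k=22): L=86 R=114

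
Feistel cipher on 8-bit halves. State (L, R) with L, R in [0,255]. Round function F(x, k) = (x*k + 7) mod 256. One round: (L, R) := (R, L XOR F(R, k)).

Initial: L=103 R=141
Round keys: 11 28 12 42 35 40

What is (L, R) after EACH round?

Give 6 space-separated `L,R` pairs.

Answer: 141,113 113,238 238,94 94,157 157,32 32,154

Derivation:
Round 1 (k=11): L=141 R=113
Round 2 (k=28): L=113 R=238
Round 3 (k=12): L=238 R=94
Round 4 (k=42): L=94 R=157
Round 5 (k=35): L=157 R=32
Round 6 (k=40): L=32 R=154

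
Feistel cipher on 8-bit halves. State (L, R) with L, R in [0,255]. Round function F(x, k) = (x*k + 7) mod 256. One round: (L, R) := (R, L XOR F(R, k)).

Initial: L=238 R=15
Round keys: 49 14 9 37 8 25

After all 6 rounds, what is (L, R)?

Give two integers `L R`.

Answer: 32 165

Derivation:
Round 1 (k=49): L=15 R=8
Round 2 (k=14): L=8 R=120
Round 3 (k=9): L=120 R=55
Round 4 (k=37): L=55 R=130
Round 5 (k=8): L=130 R=32
Round 6 (k=25): L=32 R=165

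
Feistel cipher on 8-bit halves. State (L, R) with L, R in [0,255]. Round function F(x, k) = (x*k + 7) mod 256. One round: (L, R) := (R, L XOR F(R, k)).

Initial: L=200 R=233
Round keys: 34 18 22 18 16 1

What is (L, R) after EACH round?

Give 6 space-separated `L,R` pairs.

Round 1 (k=34): L=233 R=49
Round 2 (k=18): L=49 R=144
Round 3 (k=22): L=144 R=86
Round 4 (k=18): L=86 R=131
Round 5 (k=16): L=131 R=97
Round 6 (k=1): L=97 R=235

Answer: 233,49 49,144 144,86 86,131 131,97 97,235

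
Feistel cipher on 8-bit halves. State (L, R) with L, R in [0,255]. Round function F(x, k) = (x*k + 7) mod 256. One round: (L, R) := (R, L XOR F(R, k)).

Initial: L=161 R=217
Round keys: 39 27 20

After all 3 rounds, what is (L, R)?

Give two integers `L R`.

Answer: 141 188

Derivation:
Round 1 (k=39): L=217 R=183
Round 2 (k=27): L=183 R=141
Round 3 (k=20): L=141 R=188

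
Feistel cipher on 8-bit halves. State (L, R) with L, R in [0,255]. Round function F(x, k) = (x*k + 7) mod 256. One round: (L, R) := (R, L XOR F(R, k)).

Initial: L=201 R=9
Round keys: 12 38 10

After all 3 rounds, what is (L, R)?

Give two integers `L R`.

Answer: 170 17

Derivation:
Round 1 (k=12): L=9 R=186
Round 2 (k=38): L=186 R=170
Round 3 (k=10): L=170 R=17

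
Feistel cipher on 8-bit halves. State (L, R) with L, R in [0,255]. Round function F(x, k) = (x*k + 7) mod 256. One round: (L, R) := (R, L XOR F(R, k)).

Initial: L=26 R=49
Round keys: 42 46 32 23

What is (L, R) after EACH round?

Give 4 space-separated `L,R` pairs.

Round 1 (k=42): L=49 R=11
Round 2 (k=46): L=11 R=48
Round 3 (k=32): L=48 R=12
Round 4 (k=23): L=12 R=43

Answer: 49,11 11,48 48,12 12,43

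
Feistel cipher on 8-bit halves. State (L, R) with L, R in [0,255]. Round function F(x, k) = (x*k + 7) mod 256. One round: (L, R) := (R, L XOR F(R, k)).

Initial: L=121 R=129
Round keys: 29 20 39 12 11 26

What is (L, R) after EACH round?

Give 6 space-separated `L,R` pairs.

Round 1 (k=29): L=129 R=221
Round 2 (k=20): L=221 R=202
Round 3 (k=39): L=202 R=16
Round 4 (k=12): L=16 R=13
Round 5 (k=11): L=13 R=134
Round 6 (k=26): L=134 R=174

Answer: 129,221 221,202 202,16 16,13 13,134 134,174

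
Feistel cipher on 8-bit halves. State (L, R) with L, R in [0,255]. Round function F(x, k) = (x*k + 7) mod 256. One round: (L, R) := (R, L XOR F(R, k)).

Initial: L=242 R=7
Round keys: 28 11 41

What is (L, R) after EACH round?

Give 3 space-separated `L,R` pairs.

Answer: 7,57 57,125 125,53

Derivation:
Round 1 (k=28): L=7 R=57
Round 2 (k=11): L=57 R=125
Round 3 (k=41): L=125 R=53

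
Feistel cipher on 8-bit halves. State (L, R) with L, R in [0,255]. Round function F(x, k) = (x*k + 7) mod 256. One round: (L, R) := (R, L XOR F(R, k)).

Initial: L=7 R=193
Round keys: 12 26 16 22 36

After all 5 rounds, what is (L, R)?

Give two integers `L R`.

Round 1 (k=12): L=193 R=20
Round 2 (k=26): L=20 R=206
Round 3 (k=16): L=206 R=243
Round 4 (k=22): L=243 R=39
Round 5 (k=36): L=39 R=112

Answer: 39 112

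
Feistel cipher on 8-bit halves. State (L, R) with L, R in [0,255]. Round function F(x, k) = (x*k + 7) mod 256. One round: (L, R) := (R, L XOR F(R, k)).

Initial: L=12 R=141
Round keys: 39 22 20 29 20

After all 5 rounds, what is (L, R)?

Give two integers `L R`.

Answer: 162 30

Derivation:
Round 1 (k=39): L=141 R=142
Round 2 (k=22): L=142 R=182
Round 3 (k=20): L=182 R=177
Round 4 (k=29): L=177 R=162
Round 5 (k=20): L=162 R=30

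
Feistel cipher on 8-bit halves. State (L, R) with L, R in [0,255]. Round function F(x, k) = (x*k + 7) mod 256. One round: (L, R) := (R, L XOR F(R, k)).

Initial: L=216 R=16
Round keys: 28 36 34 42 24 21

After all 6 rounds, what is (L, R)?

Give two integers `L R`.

Round 1 (k=28): L=16 R=31
Round 2 (k=36): L=31 R=115
Round 3 (k=34): L=115 R=82
Round 4 (k=42): L=82 R=8
Round 5 (k=24): L=8 R=149
Round 6 (k=21): L=149 R=72

Answer: 149 72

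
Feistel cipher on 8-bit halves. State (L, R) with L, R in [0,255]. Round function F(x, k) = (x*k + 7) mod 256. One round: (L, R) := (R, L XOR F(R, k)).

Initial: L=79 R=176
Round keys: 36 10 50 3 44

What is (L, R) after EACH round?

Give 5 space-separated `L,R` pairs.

Answer: 176,136 136,231 231,173 173,233 233,190

Derivation:
Round 1 (k=36): L=176 R=136
Round 2 (k=10): L=136 R=231
Round 3 (k=50): L=231 R=173
Round 4 (k=3): L=173 R=233
Round 5 (k=44): L=233 R=190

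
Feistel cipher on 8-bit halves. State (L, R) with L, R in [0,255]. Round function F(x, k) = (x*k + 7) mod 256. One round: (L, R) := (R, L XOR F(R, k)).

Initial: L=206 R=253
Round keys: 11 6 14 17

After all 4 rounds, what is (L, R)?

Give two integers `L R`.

Round 1 (k=11): L=253 R=40
Round 2 (k=6): L=40 R=10
Round 3 (k=14): L=10 R=187
Round 4 (k=17): L=187 R=120

Answer: 187 120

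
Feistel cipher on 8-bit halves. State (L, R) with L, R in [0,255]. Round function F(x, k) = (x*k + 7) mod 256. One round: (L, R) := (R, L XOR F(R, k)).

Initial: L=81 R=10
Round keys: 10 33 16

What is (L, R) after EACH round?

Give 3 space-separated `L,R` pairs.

Round 1 (k=10): L=10 R=58
Round 2 (k=33): L=58 R=139
Round 3 (k=16): L=139 R=141

Answer: 10,58 58,139 139,141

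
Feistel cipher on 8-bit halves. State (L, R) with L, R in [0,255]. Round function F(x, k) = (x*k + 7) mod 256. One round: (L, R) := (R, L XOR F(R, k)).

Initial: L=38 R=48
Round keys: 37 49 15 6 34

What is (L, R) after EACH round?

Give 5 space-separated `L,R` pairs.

Round 1 (k=37): L=48 R=209
Round 2 (k=49): L=209 R=56
Round 3 (k=15): L=56 R=158
Round 4 (k=6): L=158 R=131
Round 5 (k=34): L=131 R=243

Answer: 48,209 209,56 56,158 158,131 131,243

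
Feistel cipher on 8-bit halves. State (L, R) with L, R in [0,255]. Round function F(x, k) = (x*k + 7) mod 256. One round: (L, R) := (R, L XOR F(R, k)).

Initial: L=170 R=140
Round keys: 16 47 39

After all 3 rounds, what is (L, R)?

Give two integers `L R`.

Round 1 (k=16): L=140 R=109
Round 2 (k=47): L=109 R=134
Round 3 (k=39): L=134 R=28

Answer: 134 28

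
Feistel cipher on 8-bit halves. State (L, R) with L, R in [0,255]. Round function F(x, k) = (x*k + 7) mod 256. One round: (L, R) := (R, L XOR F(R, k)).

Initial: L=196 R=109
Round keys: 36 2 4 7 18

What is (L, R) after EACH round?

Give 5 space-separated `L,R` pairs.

Answer: 109,159 159,40 40,56 56,167 167,253

Derivation:
Round 1 (k=36): L=109 R=159
Round 2 (k=2): L=159 R=40
Round 3 (k=4): L=40 R=56
Round 4 (k=7): L=56 R=167
Round 5 (k=18): L=167 R=253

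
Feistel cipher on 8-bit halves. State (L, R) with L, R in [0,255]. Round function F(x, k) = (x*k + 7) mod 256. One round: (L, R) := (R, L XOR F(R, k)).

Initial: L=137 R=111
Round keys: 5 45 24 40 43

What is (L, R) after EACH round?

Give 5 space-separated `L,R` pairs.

Round 1 (k=5): L=111 R=187
Round 2 (k=45): L=187 R=137
Round 3 (k=24): L=137 R=100
Round 4 (k=40): L=100 R=46
Round 5 (k=43): L=46 R=165

Answer: 111,187 187,137 137,100 100,46 46,165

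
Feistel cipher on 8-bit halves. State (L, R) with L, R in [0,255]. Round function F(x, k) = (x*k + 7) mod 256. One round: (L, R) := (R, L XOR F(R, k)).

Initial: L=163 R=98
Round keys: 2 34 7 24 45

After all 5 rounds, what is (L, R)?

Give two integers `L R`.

Round 1 (k=2): L=98 R=104
Round 2 (k=34): L=104 R=181
Round 3 (k=7): L=181 R=146
Round 4 (k=24): L=146 R=2
Round 5 (k=45): L=2 R=243

Answer: 2 243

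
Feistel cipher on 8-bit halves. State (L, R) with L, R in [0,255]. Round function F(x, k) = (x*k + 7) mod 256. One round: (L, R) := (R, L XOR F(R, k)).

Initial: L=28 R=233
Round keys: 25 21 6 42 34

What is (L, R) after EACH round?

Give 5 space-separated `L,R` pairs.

Round 1 (k=25): L=233 R=212
Round 2 (k=21): L=212 R=130
Round 3 (k=6): L=130 R=199
Round 4 (k=42): L=199 R=47
Round 5 (k=34): L=47 R=130

Answer: 233,212 212,130 130,199 199,47 47,130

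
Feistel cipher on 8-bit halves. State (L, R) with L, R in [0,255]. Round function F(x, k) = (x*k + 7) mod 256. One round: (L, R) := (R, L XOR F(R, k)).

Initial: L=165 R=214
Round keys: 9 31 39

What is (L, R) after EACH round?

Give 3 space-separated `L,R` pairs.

Round 1 (k=9): L=214 R=40
Round 2 (k=31): L=40 R=9
Round 3 (k=39): L=9 R=78

Answer: 214,40 40,9 9,78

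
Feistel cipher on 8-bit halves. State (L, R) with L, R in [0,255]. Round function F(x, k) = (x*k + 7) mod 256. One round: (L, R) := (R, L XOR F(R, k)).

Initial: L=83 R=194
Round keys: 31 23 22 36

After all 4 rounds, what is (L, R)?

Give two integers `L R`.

Answer: 159 224

Derivation:
Round 1 (k=31): L=194 R=214
Round 2 (k=23): L=214 R=131
Round 3 (k=22): L=131 R=159
Round 4 (k=36): L=159 R=224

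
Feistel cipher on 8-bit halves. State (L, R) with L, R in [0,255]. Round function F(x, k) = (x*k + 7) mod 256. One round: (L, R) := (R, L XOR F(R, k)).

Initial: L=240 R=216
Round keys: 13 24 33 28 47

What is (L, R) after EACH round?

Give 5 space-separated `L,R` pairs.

Answer: 216,15 15,183 183,145 145,84 84,226

Derivation:
Round 1 (k=13): L=216 R=15
Round 2 (k=24): L=15 R=183
Round 3 (k=33): L=183 R=145
Round 4 (k=28): L=145 R=84
Round 5 (k=47): L=84 R=226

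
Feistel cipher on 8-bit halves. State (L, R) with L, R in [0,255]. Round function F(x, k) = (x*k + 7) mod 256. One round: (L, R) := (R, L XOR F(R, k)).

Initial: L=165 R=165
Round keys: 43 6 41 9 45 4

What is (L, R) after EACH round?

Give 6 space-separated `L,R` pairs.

Round 1 (k=43): L=165 R=27
Round 2 (k=6): L=27 R=12
Round 3 (k=41): L=12 R=232
Round 4 (k=9): L=232 R=35
Round 5 (k=45): L=35 R=198
Round 6 (k=4): L=198 R=60

Answer: 165,27 27,12 12,232 232,35 35,198 198,60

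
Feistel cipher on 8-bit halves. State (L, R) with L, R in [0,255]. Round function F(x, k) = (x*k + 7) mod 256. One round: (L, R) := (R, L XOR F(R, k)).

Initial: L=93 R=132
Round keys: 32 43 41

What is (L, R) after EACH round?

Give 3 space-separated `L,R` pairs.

Round 1 (k=32): L=132 R=218
Round 2 (k=43): L=218 R=33
Round 3 (k=41): L=33 R=138

Answer: 132,218 218,33 33,138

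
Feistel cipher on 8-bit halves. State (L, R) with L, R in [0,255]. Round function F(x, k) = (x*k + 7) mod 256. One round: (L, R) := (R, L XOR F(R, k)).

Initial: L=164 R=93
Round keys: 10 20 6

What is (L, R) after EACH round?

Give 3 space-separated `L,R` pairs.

Answer: 93,13 13,86 86,6

Derivation:
Round 1 (k=10): L=93 R=13
Round 2 (k=20): L=13 R=86
Round 3 (k=6): L=86 R=6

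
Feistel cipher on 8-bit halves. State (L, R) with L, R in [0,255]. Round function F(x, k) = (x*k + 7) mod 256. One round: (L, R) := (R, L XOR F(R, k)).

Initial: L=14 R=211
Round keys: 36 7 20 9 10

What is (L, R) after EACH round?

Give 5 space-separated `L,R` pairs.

Answer: 211,189 189,225 225,38 38,188 188,121

Derivation:
Round 1 (k=36): L=211 R=189
Round 2 (k=7): L=189 R=225
Round 3 (k=20): L=225 R=38
Round 4 (k=9): L=38 R=188
Round 5 (k=10): L=188 R=121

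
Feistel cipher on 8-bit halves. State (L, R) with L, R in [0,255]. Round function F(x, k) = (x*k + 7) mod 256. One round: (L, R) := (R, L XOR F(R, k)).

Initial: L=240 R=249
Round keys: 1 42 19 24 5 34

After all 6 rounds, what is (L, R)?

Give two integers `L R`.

Round 1 (k=1): L=249 R=240
Round 2 (k=42): L=240 R=158
Round 3 (k=19): L=158 R=49
Round 4 (k=24): L=49 R=1
Round 5 (k=5): L=1 R=61
Round 6 (k=34): L=61 R=32

Answer: 61 32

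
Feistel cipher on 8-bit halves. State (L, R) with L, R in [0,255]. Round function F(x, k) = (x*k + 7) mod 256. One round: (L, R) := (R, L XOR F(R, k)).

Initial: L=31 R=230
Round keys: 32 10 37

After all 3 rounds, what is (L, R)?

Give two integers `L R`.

Answer: 145 36

Derivation:
Round 1 (k=32): L=230 R=216
Round 2 (k=10): L=216 R=145
Round 3 (k=37): L=145 R=36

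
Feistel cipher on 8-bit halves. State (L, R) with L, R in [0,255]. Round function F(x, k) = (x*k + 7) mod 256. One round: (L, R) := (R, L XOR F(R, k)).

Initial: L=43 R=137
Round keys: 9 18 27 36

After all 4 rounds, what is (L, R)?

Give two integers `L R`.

Round 1 (k=9): L=137 R=243
Round 2 (k=18): L=243 R=148
Round 3 (k=27): L=148 R=80
Round 4 (k=36): L=80 R=211

Answer: 80 211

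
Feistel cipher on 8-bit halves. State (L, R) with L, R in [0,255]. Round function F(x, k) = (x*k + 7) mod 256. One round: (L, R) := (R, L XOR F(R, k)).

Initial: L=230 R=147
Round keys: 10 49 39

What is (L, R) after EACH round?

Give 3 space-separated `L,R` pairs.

Answer: 147,35 35,41 41,101

Derivation:
Round 1 (k=10): L=147 R=35
Round 2 (k=49): L=35 R=41
Round 3 (k=39): L=41 R=101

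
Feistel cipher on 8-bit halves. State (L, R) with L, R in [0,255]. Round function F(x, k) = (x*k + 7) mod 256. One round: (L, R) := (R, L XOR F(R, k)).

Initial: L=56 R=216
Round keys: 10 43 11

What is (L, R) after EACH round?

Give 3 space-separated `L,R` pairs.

Round 1 (k=10): L=216 R=79
Round 2 (k=43): L=79 R=148
Round 3 (k=11): L=148 R=44

Answer: 216,79 79,148 148,44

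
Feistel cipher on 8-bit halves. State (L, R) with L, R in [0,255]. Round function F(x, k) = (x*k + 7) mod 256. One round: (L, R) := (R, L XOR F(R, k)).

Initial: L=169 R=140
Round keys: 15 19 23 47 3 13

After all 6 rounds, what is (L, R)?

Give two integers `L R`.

Round 1 (k=15): L=140 R=146
Round 2 (k=19): L=146 R=81
Round 3 (k=23): L=81 R=220
Round 4 (k=47): L=220 R=58
Round 5 (k=3): L=58 R=105
Round 6 (k=13): L=105 R=102

Answer: 105 102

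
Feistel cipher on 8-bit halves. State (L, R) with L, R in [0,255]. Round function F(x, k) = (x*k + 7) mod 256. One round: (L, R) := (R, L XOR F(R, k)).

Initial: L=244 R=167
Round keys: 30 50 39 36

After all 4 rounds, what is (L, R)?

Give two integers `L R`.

Answer: 236 193

Derivation:
Round 1 (k=30): L=167 R=109
Round 2 (k=50): L=109 R=246
Round 3 (k=39): L=246 R=236
Round 4 (k=36): L=236 R=193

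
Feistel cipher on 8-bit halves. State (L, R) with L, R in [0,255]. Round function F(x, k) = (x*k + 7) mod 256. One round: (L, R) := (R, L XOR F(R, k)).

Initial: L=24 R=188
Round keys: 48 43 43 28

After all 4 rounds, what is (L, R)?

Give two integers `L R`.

Round 1 (k=48): L=188 R=95
Round 2 (k=43): L=95 R=64
Round 3 (k=43): L=64 R=152
Round 4 (k=28): L=152 R=231

Answer: 152 231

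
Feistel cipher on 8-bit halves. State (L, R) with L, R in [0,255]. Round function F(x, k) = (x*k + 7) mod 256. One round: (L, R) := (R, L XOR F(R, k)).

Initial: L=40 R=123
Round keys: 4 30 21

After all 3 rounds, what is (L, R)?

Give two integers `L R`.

Round 1 (k=4): L=123 R=219
Round 2 (k=30): L=219 R=202
Round 3 (k=21): L=202 R=66

Answer: 202 66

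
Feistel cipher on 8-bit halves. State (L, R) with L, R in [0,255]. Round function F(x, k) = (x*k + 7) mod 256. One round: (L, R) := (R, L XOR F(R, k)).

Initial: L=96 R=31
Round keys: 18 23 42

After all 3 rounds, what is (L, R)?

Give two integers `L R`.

Answer: 181 236

Derivation:
Round 1 (k=18): L=31 R=85
Round 2 (k=23): L=85 R=181
Round 3 (k=42): L=181 R=236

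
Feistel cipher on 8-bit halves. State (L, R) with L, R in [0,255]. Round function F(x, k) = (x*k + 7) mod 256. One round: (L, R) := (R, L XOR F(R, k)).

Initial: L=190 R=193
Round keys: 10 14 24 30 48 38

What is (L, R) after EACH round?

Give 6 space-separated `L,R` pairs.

Answer: 193,47 47,88 88,104 104,111 111,191 191,14

Derivation:
Round 1 (k=10): L=193 R=47
Round 2 (k=14): L=47 R=88
Round 3 (k=24): L=88 R=104
Round 4 (k=30): L=104 R=111
Round 5 (k=48): L=111 R=191
Round 6 (k=38): L=191 R=14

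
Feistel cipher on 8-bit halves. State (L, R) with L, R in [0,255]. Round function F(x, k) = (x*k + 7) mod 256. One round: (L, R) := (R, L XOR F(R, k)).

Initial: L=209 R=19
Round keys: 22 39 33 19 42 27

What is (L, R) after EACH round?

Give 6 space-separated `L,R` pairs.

Round 1 (k=22): L=19 R=120
Round 2 (k=39): L=120 R=92
Round 3 (k=33): L=92 R=155
Round 4 (k=19): L=155 R=212
Round 5 (k=42): L=212 R=84
Round 6 (k=27): L=84 R=55

Answer: 19,120 120,92 92,155 155,212 212,84 84,55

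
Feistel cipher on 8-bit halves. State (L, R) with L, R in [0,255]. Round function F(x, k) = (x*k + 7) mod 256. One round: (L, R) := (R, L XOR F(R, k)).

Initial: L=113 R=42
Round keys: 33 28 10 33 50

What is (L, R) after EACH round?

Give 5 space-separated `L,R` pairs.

Round 1 (k=33): L=42 R=0
Round 2 (k=28): L=0 R=45
Round 3 (k=10): L=45 R=201
Round 4 (k=33): L=201 R=221
Round 5 (k=50): L=221 R=248

Answer: 42,0 0,45 45,201 201,221 221,248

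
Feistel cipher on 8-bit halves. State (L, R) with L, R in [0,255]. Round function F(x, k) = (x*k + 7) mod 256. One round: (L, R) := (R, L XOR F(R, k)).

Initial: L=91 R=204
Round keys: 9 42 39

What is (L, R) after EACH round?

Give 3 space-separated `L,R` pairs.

Round 1 (k=9): L=204 R=104
Round 2 (k=42): L=104 R=219
Round 3 (k=39): L=219 R=12

Answer: 204,104 104,219 219,12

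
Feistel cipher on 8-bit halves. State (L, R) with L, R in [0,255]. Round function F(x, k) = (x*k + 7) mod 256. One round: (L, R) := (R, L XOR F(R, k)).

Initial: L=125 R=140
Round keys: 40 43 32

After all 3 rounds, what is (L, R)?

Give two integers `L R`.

Round 1 (k=40): L=140 R=154
Round 2 (k=43): L=154 R=105
Round 3 (k=32): L=105 R=189

Answer: 105 189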